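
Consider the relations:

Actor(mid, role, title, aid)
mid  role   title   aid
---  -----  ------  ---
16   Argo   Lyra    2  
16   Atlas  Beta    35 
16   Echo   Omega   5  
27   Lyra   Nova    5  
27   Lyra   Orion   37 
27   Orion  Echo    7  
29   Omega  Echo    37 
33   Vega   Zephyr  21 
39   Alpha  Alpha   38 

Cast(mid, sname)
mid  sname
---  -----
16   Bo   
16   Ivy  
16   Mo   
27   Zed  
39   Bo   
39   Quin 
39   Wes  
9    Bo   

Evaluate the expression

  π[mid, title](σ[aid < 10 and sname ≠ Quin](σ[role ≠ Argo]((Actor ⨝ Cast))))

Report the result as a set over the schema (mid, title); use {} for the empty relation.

{(16, Omega), (27, Echo), (27, Nova)}

Joining Actor and Cast on mid yields {(16, Argo, Lyra, 2, Bo), (16, Argo, Lyra, 2, Ivy), (16, Argo, Lyra, 2, Mo), (16, Atlas, Beta, 35, Bo), (16, Atlas, Beta, 35, Ivy), (16, Atlas, Beta, 35, Mo), (16, Echo, Omega, 5, Bo), (16, Echo, Omega, 5, Ivy), (16, Echo, Omega, 5, Mo), (27, Lyra, Nova, 5, Zed), (27, Lyra, Orion, 37, Zed), (27, Orion, Echo, 7, Zed), (39, Alpha, Alpha, 38, Bo), (39, Alpha, Alpha, 38, Quin), (39, Alpha, Alpha, 38, Wes)}.
Apply σ_{role ≠ Argo}; surviving tuples: {(16, Atlas, Beta, 35, Bo), (16, Atlas, Beta, 35, Ivy), (16, Atlas, Beta, 35, Mo), (16, Echo, Omega, 5, Bo), (16, Echo, Omega, 5, Ivy), (16, Echo, Omega, 5, Mo), (27, Lyra, Nova, 5, Zed), (27, Lyra, Orion, 37, Zed), (27, Orion, Echo, 7, Zed), (39, Alpha, Alpha, 38, Bo), (39, Alpha, Alpha, 38, Quin), (39, Alpha, Alpha, 38, Wes)}
Apply σ_{aid < 10 and sname ≠ Quin}; surviving tuples: {(16, Echo, Omega, 5, Bo), (16, Echo, Omega, 5, Ivy), (16, Echo, Omega, 5, Mo), (27, Lyra, Nova, 5, Zed), (27, Orion, Echo, 7, Zed)}
π[mid, title]: project onto (mid, title) (2 duplicate(s) eliminated) → {(16, Omega), (27, Echo), (27, Nova)}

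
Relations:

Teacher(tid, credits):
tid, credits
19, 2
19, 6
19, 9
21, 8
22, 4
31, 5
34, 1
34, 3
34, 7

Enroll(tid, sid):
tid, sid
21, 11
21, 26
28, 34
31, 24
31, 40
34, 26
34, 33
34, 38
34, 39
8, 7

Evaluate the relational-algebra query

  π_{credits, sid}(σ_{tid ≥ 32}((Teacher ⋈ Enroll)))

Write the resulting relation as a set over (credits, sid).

Natural join on tid: {(21, 8, 11), (21, 8, 26), (31, 5, 24), (31, 5, 40), (34, 1, 26), (34, 1, 33), (34, 1, 38), (34, 1, 39), (34, 3, 26), (34, 3, 33), (34, 3, 38), (34, 3, 39), (34, 7, 26), (34, 7, 33), (34, 7, 38), (34, 7, 39)}
Filtering on tid ≥ 32 leaves {(34, 1, 26), (34, 1, 33), (34, 1, 38), (34, 1, 39), (34, 3, 26), (34, 3, 33), (34, 3, 38), (34, 3, 39), (34, 7, 26), (34, 7, 33), (34, 7, 38), (34, 7, 39)}.
Keep only column(s) credits, sid: {(1, 26), (1, 33), (1, 38), (1, 39), (3, 26), (3, 33), (3, 38), (3, 39), (7, 26), (7, 33), (7, 38), (7, 39)}

{(1, 26), (1, 33), (1, 38), (1, 39), (3, 26), (3, 33), (3, 38), (3, 39), (7, 26), (7, 33), (7, 38), (7, 39)}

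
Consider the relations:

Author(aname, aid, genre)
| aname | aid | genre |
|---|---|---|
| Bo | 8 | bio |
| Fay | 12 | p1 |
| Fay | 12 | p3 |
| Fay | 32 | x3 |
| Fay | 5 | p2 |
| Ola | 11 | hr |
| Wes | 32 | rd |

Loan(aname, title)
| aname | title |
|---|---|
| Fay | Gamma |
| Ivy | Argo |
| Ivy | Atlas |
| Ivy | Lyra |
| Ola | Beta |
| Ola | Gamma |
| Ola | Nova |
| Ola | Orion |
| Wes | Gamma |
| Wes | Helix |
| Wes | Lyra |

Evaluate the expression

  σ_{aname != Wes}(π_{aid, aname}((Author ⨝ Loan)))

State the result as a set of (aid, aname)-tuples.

Natural join on aname: {(Fay, 12, p1, Gamma), (Fay, 12, p3, Gamma), (Fay, 32, x3, Gamma), (Fay, 5, p2, Gamma), (Ola, 11, hr, Beta), (Ola, 11, hr, Gamma), (Ola, 11, hr, Nova), (Ola, 11, hr, Orion), (Wes, 32, rd, Gamma), (Wes, 32, rd, Helix), (Wes, 32, rd, Lyra)}
π_{aid, aname} gives {(11, Ola), (12, Fay), (32, Fay), (32, Wes), (5, Fay)} (6 duplicate(s) eliminated).
Filtering on aname != Wes leaves {(11, Ola), (12, Fay), (32, Fay), (5, Fay)}.

{(11, Ola), (12, Fay), (32, Fay), (5, Fay)}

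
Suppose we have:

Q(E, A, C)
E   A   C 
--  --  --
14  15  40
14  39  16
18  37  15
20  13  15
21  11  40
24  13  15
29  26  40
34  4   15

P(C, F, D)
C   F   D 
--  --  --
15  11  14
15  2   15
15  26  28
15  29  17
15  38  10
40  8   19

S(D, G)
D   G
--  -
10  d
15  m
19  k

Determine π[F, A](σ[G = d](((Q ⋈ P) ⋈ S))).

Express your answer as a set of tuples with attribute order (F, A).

{(38, 13), (38, 37), (38, 4)}

Natural join on C: {(14, 15, 40, 8, 19), (18, 37, 15, 11, 14), (18, 37, 15, 2, 15), (18, 37, 15, 26, 28), (18, 37, 15, 29, 17), (18, 37, 15, 38, 10), (20, 13, 15, 11, 14), (20, 13, 15, 2, 15), (20, 13, 15, 26, 28), (20, 13, 15, 29, 17), (20, 13, 15, 38, 10), (21, 11, 40, 8, 19), (24, 13, 15, 11, 14), (24, 13, 15, 2, 15), (24, 13, 15, 26, 28), (24, 13, 15, 29, 17), (24, 13, 15, 38, 10), (29, 26, 40, 8, 19), (34, 4, 15, 11, 14), (34, 4, 15, 2, 15), (34, 4, 15, 26, 28), (34, 4, 15, 29, 17), (34, 4, 15, 38, 10)}
Natural join on D: {(14, 15, 40, 8, 19, k), (18, 37, 15, 2, 15, m), (18, 37, 15, 38, 10, d), (20, 13, 15, 2, 15, m), (20, 13, 15, 38, 10, d), (21, 11, 40, 8, 19, k), (24, 13, 15, 2, 15, m), (24, 13, 15, 38, 10, d), (29, 26, 40, 8, 19, k), (34, 4, 15, 2, 15, m), (34, 4, 15, 38, 10, d)}
σ[G = d]: keep tuples satisfying G = d → {(18, 37, 15, 38, 10, d), (20, 13, 15, 38, 10, d), (24, 13, 15, 38, 10, d), (34, 4, 15, 38, 10, d)}
Keep only column(s) F, A (1 duplicate(s) eliminated): {(38, 13), (38, 37), (38, 4)}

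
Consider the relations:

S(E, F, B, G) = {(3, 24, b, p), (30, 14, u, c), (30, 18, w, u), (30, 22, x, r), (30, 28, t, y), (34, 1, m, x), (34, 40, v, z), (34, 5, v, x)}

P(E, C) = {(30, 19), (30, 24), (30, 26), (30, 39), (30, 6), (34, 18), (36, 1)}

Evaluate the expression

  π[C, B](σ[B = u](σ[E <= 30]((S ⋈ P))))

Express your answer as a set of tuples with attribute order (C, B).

{(19, u), (24, u), (26, u), (39, u), (6, u)}

Joining S and P on E yields {(30, 14, u, c, 19), (30, 14, u, c, 24), (30, 14, u, c, 26), (30, 14, u, c, 39), (30, 14, u, c, 6), (30, 18, w, u, 19), (30, 18, w, u, 24), (30, 18, w, u, 26), (30, 18, w, u, 39), (30, 18, w, u, 6), (30, 22, x, r, 19), (30, 22, x, r, 24), (30, 22, x, r, 26), (30, 22, x, r, 39), (30, 22, x, r, 6), (30, 28, t, y, 19), (30, 28, t, y, 24), (30, 28, t, y, 26), (30, 28, t, y, 39), (30, 28, t, y, 6), (34, 1, m, x, 18), (34, 40, v, z, 18), (34, 5, v, x, 18)}.
Apply σ_{E <= 30}; surviving tuples: {(30, 14, u, c, 19), (30, 14, u, c, 24), (30, 14, u, c, 26), (30, 14, u, c, 39), (30, 14, u, c, 6), (30, 18, w, u, 19), (30, 18, w, u, 24), (30, 18, w, u, 26), (30, 18, w, u, 39), (30, 18, w, u, 6), (30, 22, x, r, 19), (30, 22, x, r, 24), (30, 22, x, r, 26), (30, 22, x, r, 39), (30, 22, x, r, 6), (30, 28, t, y, 19), (30, 28, t, y, 24), (30, 28, t, y, 26), (30, 28, t, y, 39), (30, 28, t, y, 6)}
Apply σ_{B = u}; surviving tuples: {(30, 14, u, c, 19), (30, 14, u, c, 24), (30, 14, u, c, 26), (30, 14, u, c, 39), (30, 14, u, c, 6)}
Projecting to C, B: {(19, u), (24, u), (26, u), (39, u), (6, u)}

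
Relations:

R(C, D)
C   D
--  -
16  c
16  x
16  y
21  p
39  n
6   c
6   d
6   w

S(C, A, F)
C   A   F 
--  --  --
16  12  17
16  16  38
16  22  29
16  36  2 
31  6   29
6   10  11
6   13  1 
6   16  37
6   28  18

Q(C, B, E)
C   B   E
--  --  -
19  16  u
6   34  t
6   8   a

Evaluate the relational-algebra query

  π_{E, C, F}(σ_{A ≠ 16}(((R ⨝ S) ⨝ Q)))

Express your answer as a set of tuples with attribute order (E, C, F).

{(a, 6, 1), (a, 6, 11), (a, 6, 18), (t, 6, 1), (t, 6, 11), (t, 6, 18)}

Joining R and S on C yields {(16, c, 12, 17), (16, c, 16, 38), (16, c, 22, 29), (16, c, 36, 2), (16, x, 12, 17), (16, x, 16, 38), (16, x, 22, 29), (16, x, 36, 2), (16, y, 12, 17), (16, y, 16, 38), (16, y, 22, 29), (16, y, 36, 2), (6, c, 10, 11), (6, c, 13, 1), (6, c, 16, 37), (6, c, 28, 18), (6, d, 10, 11), (6, d, 13, 1), (6, d, 16, 37), (6, d, 28, 18), (6, w, 10, 11), (6, w, 13, 1), (6, w, 16, 37), (6, w, 28, 18)}.
Joining (R ⨝ S) and Q on C yields {(6, c, 10, 11, 34, t), (6, c, 10, 11, 8, a), (6, c, 13, 1, 34, t), (6, c, 13, 1, 8, a), (6, c, 16, 37, 34, t), (6, c, 16, 37, 8, a), (6, c, 28, 18, 34, t), (6, c, 28, 18, 8, a), (6, d, 10, 11, 34, t), (6, d, 10, 11, 8, a), (6, d, 13, 1, 34, t), (6, d, 13, 1, 8, a), (6, d, 16, 37, 34, t), (6, d, 16, 37, 8, a), (6, d, 28, 18, 34, t), (6, d, 28, 18, 8, a), (6, w, 10, 11, 34, t), (6, w, 10, 11, 8, a), (6, w, 13, 1, 34, t), (6, w, 13, 1, 8, a), (6, w, 16, 37, 34, t), (6, w, 16, 37, 8, a), (6, w, 28, 18, 34, t), (6, w, 28, 18, 8, a)}.
Selection A ≠ 16: {(6, c, 10, 11, 34, t), (6, c, 10, 11, 8, a), (6, c, 13, 1, 34, t), (6, c, 13, 1, 8, a), (6, c, 28, 18, 34, t), (6, c, 28, 18, 8, a), (6, d, 10, 11, 34, t), (6, d, 10, 11, 8, a), (6, d, 13, 1, 34, t), (6, d, 13, 1, 8, a), (6, d, 28, 18, 34, t), (6, d, 28, 18, 8, a), (6, w, 10, 11, 34, t), (6, w, 10, 11, 8, a), (6, w, 13, 1, 34, t), (6, w, 13, 1, 8, a), (6, w, 28, 18, 34, t), (6, w, 28, 18, 8, a)}
Keep only column(s) E, C, F (12 duplicate(s) eliminated): {(a, 6, 1), (a, 6, 11), (a, 6, 18), (t, 6, 1), (t, 6, 11), (t, 6, 18)}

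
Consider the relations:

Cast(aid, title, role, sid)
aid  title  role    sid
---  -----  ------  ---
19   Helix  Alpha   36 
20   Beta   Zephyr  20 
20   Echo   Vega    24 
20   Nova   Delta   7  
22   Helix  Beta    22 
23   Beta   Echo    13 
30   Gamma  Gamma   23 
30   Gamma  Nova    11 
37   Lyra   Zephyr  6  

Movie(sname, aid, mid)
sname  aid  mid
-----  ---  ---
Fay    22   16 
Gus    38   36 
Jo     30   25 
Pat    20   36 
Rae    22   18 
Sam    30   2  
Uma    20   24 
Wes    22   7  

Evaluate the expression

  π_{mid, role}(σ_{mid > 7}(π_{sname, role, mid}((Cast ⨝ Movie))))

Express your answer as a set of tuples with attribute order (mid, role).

{(16, Beta), (18, Beta), (24, Delta), (24, Vega), (24, Zephyr), (25, Gamma), (25, Nova), (36, Delta), (36, Vega), (36, Zephyr)}

Cast ⋈ Movie (natural join on aid): {(20, Beta, Zephyr, 20, Pat, 36), (20, Beta, Zephyr, 20, Uma, 24), (20, Echo, Vega, 24, Pat, 36), (20, Echo, Vega, 24, Uma, 24), (20, Nova, Delta, 7, Pat, 36), (20, Nova, Delta, 7, Uma, 24), (22, Helix, Beta, 22, Fay, 16), (22, Helix, Beta, 22, Rae, 18), (22, Helix, Beta, 22, Wes, 7), (30, Gamma, Gamma, 23, Jo, 25), (30, Gamma, Gamma, 23, Sam, 2), (30, Gamma, Nova, 11, Jo, 25), (30, Gamma, Nova, 11, Sam, 2)}
π[sname, role, mid]: project onto (sname, role, mid) → {(Fay, Beta, 16), (Jo, Gamma, 25), (Jo, Nova, 25), (Pat, Delta, 36), (Pat, Vega, 36), (Pat, Zephyr, 36), (Rae, Beta, 18), (Sam, Gamma, 2), (Sam, Nova, 2), (Uma, Delta, 24), (Uma, Vega, 24), (Uma, Zephyr, 24), (Wes, Beta, 7)}
Apply σ_{mid > 7}; surviving tuples: {(Fay, Beta, 16), (Jo, Gamma, 25), (Jo, Nova, 25), (Pat, Delta, 36), (Pat, Vega, 36), (Pat, Zephyr, 36), (Rae, Beta, 18), (Uma, Delta, 24), (Uma, Vega, 24), (Uma, Zephyr, 24)}
π[mid, role]: project onto (mid, role) → {(16, Beta), (18, Beta), (24, Delta), (24, Vega), (24, Zephyr), (25, Gamma), (25, Nova), (36, Delta), (36, Vega), (36, Zephyr)}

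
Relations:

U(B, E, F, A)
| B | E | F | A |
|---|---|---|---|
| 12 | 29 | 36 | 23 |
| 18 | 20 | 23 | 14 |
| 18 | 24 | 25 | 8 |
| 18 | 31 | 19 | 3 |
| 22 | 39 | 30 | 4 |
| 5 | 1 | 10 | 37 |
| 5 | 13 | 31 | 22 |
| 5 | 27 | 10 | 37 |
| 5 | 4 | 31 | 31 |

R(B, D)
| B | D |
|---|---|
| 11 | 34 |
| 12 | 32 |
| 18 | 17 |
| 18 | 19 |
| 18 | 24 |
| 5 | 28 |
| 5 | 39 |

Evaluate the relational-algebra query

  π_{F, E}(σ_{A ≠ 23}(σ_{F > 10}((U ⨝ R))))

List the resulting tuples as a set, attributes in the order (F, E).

{(19, 31), (23, 20), (25, 24), (31, 13), (31, 4)}

U ⋈ R (natural join on B): {(12, 29, 36, 23, 32), (18, 20, 23, 14, 17), (18, 20, 23, 14, 19), (18, 20, 23, 14, 24), (18, 24, 25, 8, 17), (18, 24, 25, 8, 19), (18, 24, 25, 8, 24), (18, 31, 19, 3, 17), (18, 31, 19, 3, 19), (18, 31, 19, 3, 24), (5, 1, 10, 37, 28), (5, 1, 10, 37, 39), (5, 13, 31, 22, 28), (5, 13, 31, 22, 39), (5, 27, 10, 37, 28), (5, 27, 10, 37, 39), (5, 4, 31, 31, 28), (5, 4, 31, 31, 39)}
Filtering on F > 10 leaves {(12, 29, 36, 23, 32), (18, 20, 23, 14, 17), (18, 20, 23, 14, 19), (18, 20, 23, 14, 24), (18, 24, 25, 8, 17), (18, 24, 25, 8, 19), (18, 24, 25, 8, 24), (18, 31, 19, 3, 17), (18, 31, 19, 3, 19), (18, 31, 19, 3, 24), (5, 13, 31, 22, 28), (5, 13, 31, 22, 39), (5, 4, 31, 31, 28), (5, 4, 31, 31, 39)}.
Filtering on A ≠ 23 leaves {(18, 20, 23, 14, 17), (18, 20, 23, 14, 19), (18, 20, 23, 14, 24), (18, 24, 25, 8, 17), (18, 24, 25, 8, 19), (18, 24, 25, 8, 24), (18, 31, 19, 3, 17), (18, 31, 19, 3, 19), (18, 31, 19, 3, 24), (5, 13, 31, 22, 28), (5, 13, 31, 22, 39), (5, 4, 31, 31, 28), (5, 4, 31, 31, 39)}.
Projecting to F, E (8 duplicate(s) eliminated): {(19, 31), (23, 20), (25, 24), (31, 13), (31, 4)}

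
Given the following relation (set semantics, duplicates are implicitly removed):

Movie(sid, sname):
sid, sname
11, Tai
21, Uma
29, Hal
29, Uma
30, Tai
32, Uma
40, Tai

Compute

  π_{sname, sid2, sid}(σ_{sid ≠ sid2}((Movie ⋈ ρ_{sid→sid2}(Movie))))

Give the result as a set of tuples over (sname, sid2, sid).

{(Tai, 11, 30), (Tai, 11, 40), (Tai, 30, 11), (Tai, 30, 40), (Tai, 40, 11), (Tai, 40, 30), (Uma, 21, 29), (Uma, 21, 32), (Uma, 29, 21), (Uma, 29, 32), (Uma, 32, 21), (Uma, 32, 29)}

ρ[sid→sid2]: schema becomes (sid2, sname); tuples unchanged.
Natural join on sname: {(11, Tai, 11), (11, Tai, 30), (11, Tai, 40), (21, Uma, 21), (21, Uma, 29), (21, Uma, 32), (29, Hal, 29), (29, Uma, 21), (29, Uma, 29), (29, Uma, 32), (30, Tai, 11), (30, Tai, 30), (30, Tai, 40), (32, Uma, 21), (32, Uma, 29), (32, Uma, 32), (40, Tai, 11), (40, Tai, 30), (40, Tai, 40)}
σ[sid ≠ sid2]: keep tuples satisfying sid ≠ sid2 → {(11, Tai, 30), (11, Tai, 40), (21, Uma, 29), (21, Uma, 32), (29, Uma, 21), (29, Uma, 32), (30, Tai, 11), (30, Tai, 40), (32, Uma, 21), (32, Uma, 29), (40, Tai, 11), (40, Tai, 30)}
Keep only column(s) sname, sid2, sid: {(Tai, 11, 30), (Tai, 11, 40), (Tai, 30, 11), (Tai, 30, 40), (Tai, 40, 11), (Tai, 40, 30), (Uma, 21, 29), (Uma, 21, 32), (Uma, 29, 21), (Uma, 29, 32), (Uma, 32, 21), (Uma, 32, 29)}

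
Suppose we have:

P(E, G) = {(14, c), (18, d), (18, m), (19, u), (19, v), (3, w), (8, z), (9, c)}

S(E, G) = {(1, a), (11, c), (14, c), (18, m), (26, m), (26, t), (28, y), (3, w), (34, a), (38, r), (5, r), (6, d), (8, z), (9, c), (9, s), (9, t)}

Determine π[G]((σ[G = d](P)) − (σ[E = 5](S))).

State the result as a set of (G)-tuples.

Selection G = d: {(18, d)}
Selection E = 5: {(5, r)}
Difference: {(18, d)} with {(5, r)} → {(18, d)}
Keep only column(s) G: {d}

{d}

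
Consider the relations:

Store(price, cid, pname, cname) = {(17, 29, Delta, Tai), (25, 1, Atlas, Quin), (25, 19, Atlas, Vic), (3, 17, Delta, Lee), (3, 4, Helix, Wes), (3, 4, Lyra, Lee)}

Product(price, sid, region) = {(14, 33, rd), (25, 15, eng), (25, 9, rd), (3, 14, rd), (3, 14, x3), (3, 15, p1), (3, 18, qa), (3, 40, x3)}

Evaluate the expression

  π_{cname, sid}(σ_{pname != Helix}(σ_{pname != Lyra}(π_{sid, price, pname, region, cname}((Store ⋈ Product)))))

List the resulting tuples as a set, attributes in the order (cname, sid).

{(Lee, 14), (Lee, 15), (Lee, 18), (Lee, 40), (Quin, 15), (Quin, 9), (Vic, 15), (Vic, 9)}

Natural join on price: {(25, 1, Atlas, Quin, 15, eng), (25, 1, Atlas, Quin, 9, rd), (25, 19, Atlas, Vic, 15, eng), (25, 19, Atlas, Vic, 9, rd), (3, 17, Delta, Lee, 14, rd), (3, 17, Delta, Lee, 14, x3), (3, 17, Delta, Lee, 15, p1), (3, 17, Delta, Lee, 18, qa), (3, 17, Delta, Lee, 40, x3), (3, 4, Helix, Wes, 14, rd), (3, 4, Helix, Wes, 14, x3), (3, 4, Helix, Wes, 15, p1), (3, 4, Helix, Wes, 18, qa), (3, 4, Helix, Wes, 40, x3), (3, 4, Lyra, Lee, 14, rd), (3, 4, Lyra, Lee, 14, x3), (3, 4, Lyra, Lee, 15, p1), (3, 4, Lyra, Lee, 18, qa), (3, 4, Lyra, Lee, 40, x3)}
π[sid, price, pname, region, cname]: project onto (sid, price, pname, region, cname) → {(14, 3, Delta, rd, Lee), (14, 3, Delta, x3, Lee), (14, 3, Helix, rd, Wes), (14, 3, Helix, x3, Wes), (14, 3, Lyra, rd, Lee), (14, 3, Lyra, x3, Lee), (15, 25, Atlas, eng, Quin), (15, 25, Atlas, eng, Vic), (15, 3, Delta, p1, Lee), (15, 3, Helix, p1, Wes), (15, 3, Lyra, p1, Lee), (18, 3, Delta, qa, Lee), (18, 3, Helix, qa, Wes), (18, 3, Lyra, qa, Lee), (40, 3, Delta, x3, Lee), (40, 3, Helix, x3, Wes), (40, 3, Lyra, x3, Lee), (9, 25, Atlas, rd, Quin), (9, 25, Atlas, rd, Vic)}
Selection pname != Lyra: {(14, 3, Delta, rd, Lee), (14, 3, Delta, x3, Lee), (14, 3, Helix, rd, Wes), (14, 3, Helix, x3, Wes), (15, 25, Atlas, eng, Quin), (15, 25, Atlas, eng, Vic), (15, 3, Delta, p1, Lee), (15, 3, Helix, p1, Wes), (18, 3, Delta, qa, Lee), (18, 3, Helix, qa, Wes), (40, 3, Delta, x3, Lee), (40, 3, Helix, x3, Wes), (9, 25, Atlas, rd, Quin), (9, 25, Atlas, rd, Vic)}
Selection pname != Helix: {(14, 3, Delta, rd, Lee), (14, 3, Delta, x3, Lee), (15, 25, Atlas, eng, Quin), (15, 25, Atlas, eng, Vic), (15, 3, Delta, p1, Lee), (18, 3, Delta, qa, Lee), (40, 3, Delta, x3, Lee), (9, 25, Atlas, rd, Quin), (9, 25, Atlas, rd, Vic)}
π[cname, sid]: project onto (cname, sid) (1 duplicate(s) eliminated) → {(Lee, 14), (Lee, 15), (Lee, 18), (Lee, 40), (Quin, 15), (Quin, 9), (Vic, 15), (Vic, 9)}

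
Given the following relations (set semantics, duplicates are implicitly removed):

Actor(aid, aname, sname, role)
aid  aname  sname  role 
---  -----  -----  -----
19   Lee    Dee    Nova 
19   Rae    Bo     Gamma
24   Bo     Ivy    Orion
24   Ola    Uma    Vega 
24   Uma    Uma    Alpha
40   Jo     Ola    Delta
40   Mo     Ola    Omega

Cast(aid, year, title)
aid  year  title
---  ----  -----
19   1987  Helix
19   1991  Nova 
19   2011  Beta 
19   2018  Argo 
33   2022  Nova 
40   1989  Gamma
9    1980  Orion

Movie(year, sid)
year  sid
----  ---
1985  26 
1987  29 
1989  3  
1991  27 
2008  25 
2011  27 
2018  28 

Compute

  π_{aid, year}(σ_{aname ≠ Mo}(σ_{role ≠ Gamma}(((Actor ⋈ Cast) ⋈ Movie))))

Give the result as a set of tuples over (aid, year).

Actor ⋈ Cast (natural join on aid): {(19, Lee, Dee, Nova, 1987, Helix), (19, Lee, Dee, Nova, 1991, Nova), (19, Lee, Dee, Nova, 2011, Beta), (19, Lee, Dee, Nova, 2018, Argo), (19, Rae, Bo, Gamma, 1987, Helix), (19, Rae, Bo, Gamma, 1991, Nova), (19, Rae, Bo, Gamma, 2011, Beta), (19, Rae, Bo, Gamma, 2018, Argo), (40, Jo, Ola, Delta, 1989, Gamma), (40, Mo, Ola, Omega, 1989, Gamma)}
(Actor ⋈ Cast) ⋈ Movie (natural join on year): {(19, Lee, Dee, Nova, 1987, Helix, 29), (19, Lee, Dee, Nova, 1991, Nova, 27), (19, Lee, Dee, Nova, 2011, Beta, 27), (19, Lee, Dee, Nova, 2018, Argo, 28), (19, Rae, Bo, Gamma, 1987, Helix, 29), (19, Rae, Bo, Gamma, 1991, Nova, 27), (19, Rae, Bo, Gamma, 2011, Beta, 27), (19, Rae, Bo, Gamma, 2018, Argo, 28), (40, Jo, Ola, Delta, 1989, Gamma, 3), (40, Mo, Ola, Omega, 1989, Gamma, 3)}
Filtering on role ≠ Gamma leaves {(19, Lee, Dee, Nova, 1987, Helix, 29), (19, Lee, Dee, Nova, 1991, Nova, 27), (19, Lee, Dee, Nova, 2011, Beta, 27), (19, Lee, Dee, Nova, 2018, Argo, 28), (40, Jo, Ola, Delta, 1989, Gamma, 3), (40, Mo, Ola, Omega, 1989, Gamma, 3)}.
Filtering on aname ≠ Mo leaves {(19, Lee, Dee, Nova, 1987, Helix, 29), (19, Lee, Dee, Nova, 1991, Nova, 27), (19, Lee, Dee, Nova, 2011, Beta, 27), (19, Lee, Dee, Nova, 2018, Argo, 28), (40, Jo, Ola, Delta, 1989, Gamma, 3)}.
π[aid, year]: project onto (aid, year) → {(19, 1987), (19, 1991), (19, 2011), (19, 2018), (40, 1989)}

{(19, 1987), (19, 1991), (19, 2011), (19, 2018), (40, 1989)}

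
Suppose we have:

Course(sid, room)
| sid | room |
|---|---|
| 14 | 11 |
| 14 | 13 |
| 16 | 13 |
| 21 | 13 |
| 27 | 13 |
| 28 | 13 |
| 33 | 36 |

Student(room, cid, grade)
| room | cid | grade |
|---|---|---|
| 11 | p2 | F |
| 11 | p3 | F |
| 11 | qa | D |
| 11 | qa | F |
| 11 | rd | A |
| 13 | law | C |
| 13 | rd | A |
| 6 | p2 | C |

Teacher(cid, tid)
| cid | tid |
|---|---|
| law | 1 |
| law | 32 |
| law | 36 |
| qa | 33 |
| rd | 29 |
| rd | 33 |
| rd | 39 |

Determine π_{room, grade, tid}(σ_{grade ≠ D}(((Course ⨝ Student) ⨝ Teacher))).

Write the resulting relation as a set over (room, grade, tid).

Course ⋈ Student (natural join on room): {(14, 11, p2, F), (14, 11, p3, F), (14, 11, qa, D), (14, 11, qa, F), (14, 11, rd, A), (14, 13, law, C), (14, 13, rd, A), (16, 13, law, C), (16, 13, rd, A), (21, 13, law, C), (21, 13, rd, A), (27, 13, law, C), (27, 13, rd, A), (28, 13, law, C), (28, 13, rd, A)}
(Course ⨝ Student) ⋈ Teacher (natural join on cid): {(14, 11, qa, D, 33), (14, 11, qa, F, 33), (14, 11, rd, A, 29), (14, 11, rd, A, 33), (14, 11, rd, A, 39), (14, 13, law, C, 1), (14, 13, law, C, 32), (14, 13, law, C, 36), (14, 13, rd, A, 29), (14, 13, rd, A, 33), (14, 13, rd, A, 39), (16, 13, law, C, 1), (16, 13, law, C, 32), (16, 13, law, C, 36), (16, 13, rd, A, 29), (16, 13, rd, A, 33), (16, 13, rd, A, 39), (21, 13, law, C, 1), (21, 13, law, C, 32), (21, 13, law, C, 36), (21, 13, rd, A, 29), (21, 13, rd, A, 33), (21, 13, rd, A, 39), (27, 13, law, C, 1), (27, 13, law, C, 32), (27, 13, law, C, 36), (27, 13, rd, A, 29), (27, 13, rd, A, 33), (27, 13, rd, A, 39), (28, 13, law, C, 1), (28, 13, law, C, 32), (28, 13, law, C, 36), (28, 13, rd, A, 29), (28, 13, rd, A, 33), (28, 13, rd, A, 39)}
Apply σ_{grade ≠ D}; surviving tuples: {(14, 11, qa, F, 33), (14, 11, rd, A, 29), (14, 11, rd, A, 33), (14, 11, rd, A, 39), (14, 13, law, C, 1), (14, 13, law, C, 32), (14, 13, law, C, 36), (14, 13, rd, A, 29), (14, 13, rd, A, 33), (14, 13, rd, A, 39), (16, 13, law, C, 1), (16, 13, law, C, 32), (16, 13, law, C, 36), (16, 13, rd, A, 29), (16, 13, rd, A, 33), (16, 13, rd, A, 39), (21, 13, law, C, 1), (21, 13, law, C, 32), (21, 13, law, C, 36), (21, 13, rd, A, 29), (21, 13, rd, A, 33), (21, 13, rd, A, 39), (27, 13, law, C, 1), (27, 13, law, C, 32), (27, 13, law, C, 36), (27, 13, rd, A, 29), (27, 13, rd, A, 33), (27, 13, rd, A, 39), (28, 13, law, C, 1), (28, 13, law, C, 32), (28, 13, law, C, 36), (28, 13, rd, A, 29), (28, 13, rd, A, 33), (28, 13, rd, A, 39)}
π_{room, grade, tid} gives {(11, A, 29), (11, A, 33), (11, A, 39), (11, F, 33), (13, A, 29), (13, A, 33), (13, A, 39), (13, C, 1), (13, C, 32), (13, C, 36)} (24 duplicate(s) eliminated).

{(11, A, 29), (11, A, 33), (11, A, 39), (11, F, 33), (13, A, 29), (13, A, 33), (13, A, 39), (13, C, 1), (13, C, 32), (13, C, 36)}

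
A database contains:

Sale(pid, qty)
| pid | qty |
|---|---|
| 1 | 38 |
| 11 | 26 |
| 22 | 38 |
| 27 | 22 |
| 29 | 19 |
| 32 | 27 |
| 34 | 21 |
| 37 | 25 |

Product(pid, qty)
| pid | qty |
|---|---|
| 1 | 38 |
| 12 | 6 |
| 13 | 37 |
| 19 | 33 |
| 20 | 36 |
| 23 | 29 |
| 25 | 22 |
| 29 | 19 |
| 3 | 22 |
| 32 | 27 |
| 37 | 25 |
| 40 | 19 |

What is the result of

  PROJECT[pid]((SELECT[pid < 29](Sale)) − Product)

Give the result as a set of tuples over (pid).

Apply σ_{pid < 29}; surviving tuples: {(1, 38), (11, 26), (22, 38), (27, 22)}
Set difference of the two operands is {(11, 26), (22, 38), (27, 22)}.
π_{pid} gives {11, 22, 27}.

{11, 22, 27}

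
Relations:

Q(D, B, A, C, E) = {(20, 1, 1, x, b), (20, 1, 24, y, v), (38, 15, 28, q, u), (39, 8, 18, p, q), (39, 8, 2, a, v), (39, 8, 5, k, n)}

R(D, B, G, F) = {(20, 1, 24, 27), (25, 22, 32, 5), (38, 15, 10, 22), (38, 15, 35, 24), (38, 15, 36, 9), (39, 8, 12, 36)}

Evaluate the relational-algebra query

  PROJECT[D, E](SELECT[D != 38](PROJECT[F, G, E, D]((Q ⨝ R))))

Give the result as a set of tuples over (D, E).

{(20, b), (20, v), (39, n), (39, q), (39, v)}

Q ⋈ R (natural join on D, B): {(20, 1, 1, x, b, 24, 27), (20, 1, 24, y, v, 24, 27), (38, 15, 28, q, u, 10, 22), (38, 15, 28, q, u, 35, 24), (38, 15, 28, q, u, 36, 9), (39, 8, 18, p, q, 12, 36), (39, 8, 2, a, v, 12, 36), (39, 8, 5, k, n, 12, 36)}
π[F, G, E, D]: project onto (F, G, E, D) → {(22, 10, u, 38), (24, 35, u, 38), (27, 24, b, 20), (27, 24, v, 20), (36, 12, n, 39), (36, 12, q, 39), (36, 12, v, 39), (9, 36, u, 38)}
Selection D != 38: {(27, 24, b, 20), (27, 24, v, 20), (36, 12, n, 39), (36, 12, q, 39), (36, 12, v, 39)}
π[D, E]: project onto (D, E) → {(20, b), (20, v), (39, n), (39, q), (39, v)}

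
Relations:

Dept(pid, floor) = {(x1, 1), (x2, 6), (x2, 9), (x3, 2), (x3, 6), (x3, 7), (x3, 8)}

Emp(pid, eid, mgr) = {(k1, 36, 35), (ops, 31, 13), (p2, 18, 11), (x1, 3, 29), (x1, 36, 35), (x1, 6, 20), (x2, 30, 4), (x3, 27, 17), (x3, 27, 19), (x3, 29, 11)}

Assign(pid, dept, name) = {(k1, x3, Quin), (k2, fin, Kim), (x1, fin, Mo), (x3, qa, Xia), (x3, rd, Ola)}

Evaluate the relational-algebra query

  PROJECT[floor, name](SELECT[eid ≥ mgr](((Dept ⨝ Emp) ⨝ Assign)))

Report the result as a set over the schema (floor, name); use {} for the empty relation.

{(1, Mo), (2, Ola), (2, Xia), (6, Ola), (6, Xia), (7, Ola), (7, Xia), (8, Ola), (8, Xia)}

Joining Dept and Emp on pid yields {(x1, 1, 3, 29), (x1, 1, 36, 35), (x1, 1, 6, 20), (x2, 6, 30, 4), (x2, 9, 30, 4), (x3, 2, 27, 17), (x3, 2, 27, 19), (x3, 2, 29, 11), (x3, 6, 27, 17), (x3, 6, 27, 19), (x3, 6, 29, 11), (x3, 7, 27, 17), (x3, 7, 27, 19), (x3, 7, 29, 11), (x3, 8, 27, 17), (x3, 8, 27, 19), (x3, 8, 29, 11)}.
Joining (Dept ⨝ Emp) and Assign on pid yields {(x1, 1, 3, 29, fin, Mo), (x1, 1, 36, 35, fin, Mo), (x1, 1, 6, 20, fin, Mo), (x3, 2, 27, 17, qa, Xia), (x3, 2, 27, 17, rd, Ola), (x3, 2, 27, 19, qa, Xia), (x3, 2, 27, 19, rd, Ola), (x3, 2, 29, 11, qa, Xia), (x3, 2, 29, 11, rd, Ola), (x3, 6, 27, 17, qa, Xia), (x3, 6, 27, 17, rd, Ola), (x3, 6, 27, 19, qa, Xia), (x3, 6, 27, 19, rd, Ola), (x3, 6, 29, 11, qa, Xia), (x3, 6, 29, 11, rd, Ola), (x3, 7, 27, 17, qa, Xia), (x3, 7, 27, 17, rd, Ola), (x3, 7, 27, 19, qa, Xia), (x3, 7, 27, 19, rd, Ola), (x3, 7, 29, 11, qa, Xia), (x3, 7, 29, 11, rd, Ola), (x3, 8, 27, 17, qa, Xia), (x3, 8, 27, 17, rd, Ola), (x3, 8, 27, 19, qa, Xia), (x3, 8, 27, 19, rd, Ola), (x3, 8, 29, 11, qa, Xia), (x3, 8, 29, 11, rd, Ola)}.
Filtering on eid ≥ mgr leaves {(x1, 1, 36, 35, fin, Mo), (x3, 2, 27, 17, qa, Xia), (x3, 2, 27, 17, rd, Ola), (x3, 2, 27, 19, qa, Xia), (x3, 2, 27, 19, rd, Ola), (x3, 2, 29, 11, qa, Xia), (x3, 2, 29, 11, rd, Ola), (x3, 6, 27, 17, qa, Xia), (x3, 6, 27, 17, rd, Ola), (x3, 6, 27, 19, qa, Xia), (x3, 6, 27, 19, rd, Ola), (x3, 6, 29, 11, qa, Xia), (x3, 6, 29, 11, rd, Ola), (x3, 7, 27, 17, qa, Xia), (x3, 7, 27, 17, rd, Ola), (x3, 7, 27, 19, qa, Xia), (x3, 7, 27, 19, rd, Ola), (x3, 7, 29, 11, qa, Xia), (x3, 7, 29, 11, rd, Ola), (x3, 8, 27, 17, qa, Xia), (x3, 8, 27, 17, rd, Ola), (x3, 8, 27, 19, qa, Xia), (x3, 8, 27, 19, rd, Ola), (x3, 8, 29, 11, qa, Xia), (x3, 8, 29, 11, rd, Ola)}.
π_{floor, name} gives {(1, Mo), (2, Ola), (2, Xia), (6, Ola), (6, Xia), (7, Ola), (7, Xia), (8, Ola), (8, Xia)} (16 duplicate(s) eliminated).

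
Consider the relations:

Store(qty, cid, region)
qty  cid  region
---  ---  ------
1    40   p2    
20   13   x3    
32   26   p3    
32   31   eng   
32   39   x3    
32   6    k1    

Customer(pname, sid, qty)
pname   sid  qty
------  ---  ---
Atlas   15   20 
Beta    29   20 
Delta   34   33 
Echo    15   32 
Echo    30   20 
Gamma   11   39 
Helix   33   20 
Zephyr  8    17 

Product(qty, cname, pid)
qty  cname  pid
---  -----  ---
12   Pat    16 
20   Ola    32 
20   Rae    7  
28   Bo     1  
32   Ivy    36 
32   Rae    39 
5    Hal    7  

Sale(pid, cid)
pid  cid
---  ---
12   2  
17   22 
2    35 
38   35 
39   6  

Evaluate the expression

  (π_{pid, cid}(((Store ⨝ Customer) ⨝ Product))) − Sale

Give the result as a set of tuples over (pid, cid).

{(32, 13), (36, 26), (36, 31), (36, 39), (36, 6), (39, 26), (39, 31), (39, 39), (7, 13)}

Store ⋈ Customer (natural join on qty): {(20, 13, x3, Atlas, 15), (20, 13, x3, Beta, 29), (20, 13, x3, Echo, 30), (20, 13, x3, Helix, 33), (32, 26, p3, Echo, 15), (32, 31, eng, Echo, 15), (32, 39, x3, Echo, 15), (32, 6, k1, Echo, 15)}
(Store ⨝ Customer) ⋈ Product (natural join on qty): {(20, 13, x3, Atlas, 15, Ola, 32), (20, 13, x3, Atlas, 15, Rae, 7), (20, 13, x3, Beta, 29, Ola, 32), (20, 13, x3, Beta, 29, Rae, 7), (20, 13, x3, Echo, 30, Ola, 32), (20, 13, x3, Echo, 30, Rae, 7), (20, 13, x3, Helix, 33, Ola, 32), (20, 13, x3, Helix, 33, Rae, 7), (32, 26, p3, Echo, 15, Ivy, 36), (32, 26, p3, Echo, 15, Rae, 39), (32, 31, eng, Echo, 15, Ivy, 36), (32, 31, eng, Echo, 15, Rae, 39), (32, 39, x3, Echo, 15, Ivy, 36), (32, 39, x3, Echo, 15, Rae, 39), (32, 6, k1, Echo, 15, Ivy, 36), (32, 6, k1, Echo, 15, Rae, 39)}
Projecting to pid, cid (6 duplicate(s) eliminated): {(32, 13), (36, 26), (36, 31), (36, 39), (36, 6), (39, 26), (39, 31), (39, 39), (39, 6), (7, 13)}
Difference: {(32, 13), (36, 26), (36, 31), (36, 39), (36, 6), (39, 26), (39, 31), (39, 39), (39, 6), (7, 13)} with {(12, 2), (17, 22), (2, 35), (38, 35), (39, 6)} → {(32, 13), (36, 26), (36, 31), (36, 39), (36, 6), (39, 26), (39, 31), (39, 39), (7, 13)}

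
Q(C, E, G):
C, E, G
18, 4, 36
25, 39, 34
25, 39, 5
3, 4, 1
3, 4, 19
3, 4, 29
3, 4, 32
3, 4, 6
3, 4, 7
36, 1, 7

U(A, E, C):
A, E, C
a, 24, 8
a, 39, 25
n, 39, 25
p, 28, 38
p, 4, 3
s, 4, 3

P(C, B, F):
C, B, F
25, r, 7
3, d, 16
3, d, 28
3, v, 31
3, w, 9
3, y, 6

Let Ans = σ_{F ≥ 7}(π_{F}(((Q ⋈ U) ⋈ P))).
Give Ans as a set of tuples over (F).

{16, 28, 31, 7, 9}

Q ⋈ U (natural join on C, E): {(25, 39, 34, a), (25, 39, 34, n), (25, 39, 5, a), (25, 39, 5, n), (3, 4, 1, p), (3, 4, 1, s), (3, 4, 19, p), (3, 4, 19, s), (3, 4, 29, p), (3, 4, 29, s), (3, 4, 32, p), (3, 4, 32, s), (3, 4, 6, p), (3, 4, 6, s), (3, 4, 7, p), (3, 4, 7, s)}
(Q ⋈ U) ⋈ P (natural join on C): {(25, 39, 34, a, r, 7), (25, 39, 34, n, r, 7), (25, 39, 5, a, r, 7), (25, 39, 5, n, r, 7), (3, 4, 1, p, d, 16), (3, 4, 1, p, d, 28), (3, 4, 1, p, v, 31), (3, 4, 1, p, w, 9), (3, 4, 1, p, y, 6), (3, 4, 1, s, d, 16), (3, 4, 1, s, d, 28), (3, 4, 1, s, v, 31), (3, 4, 1, s, w, 9), (3, 4, 1, s, y, 6), (3, 4, 19, p, d, 16), (3, 4, 19, p, d, 28), (3, 4, 19, p, v, 31), (3, 4, 19, p, w, 9), (3, 4, 19, p, y, 6), (3, 4, 19, s, d, 16), (3, 4, 19, s, d, 28), (3, 4, 19, s, v, 31), (3, 4, 19, s, w, 9), (3, 4, 19, s, y, 6), (3, 4, 29, p, d, 16), (3, 4, 29, p, d, 28), (3, 4, 29, p, v, 31), (3, 4, 29, p, w, 9), (3, 4, 29, p, y, 6), (3, 4, 29, s, d, 16), (3, 4, 29, s, d, 28), (3, 4, 29, s, v, 31), (3, 4, 29, s, w, 9), (3, 4, 29, s, y, 6), (3, 4, 32, p, d, 16), (3, 4, 32, p, d, 28), (3, 4, 32, p, v, 31), (3, 4, 32, p, w, 9), (3, 4, 32, p, y, 6), (3, 4, 32, s, d, 16), (3, 4, 32, s, d, 28), (3, 4, 32, s, v, 31), (3, 4, 32, s, w, 9), (3, 4, 32, s, y, 6), (3, 4, 6, p, d, 16), (3, 4, 6, p, d, 28), (3, 4, 6, p, v, 31), (3, 4, 6, p, w, 9), (3, 4, 6, p, y, 6), (3, 4, 6, s, d, 16), (3, 4, 6, s, d, 28), (3, 4, 6, s, v, 31), (3, 4, 6, s, w, 9), (3, 4, 6, s, y, 6), (3, 4, 7, p, d, 16), (3, 4, 7, p, d, 28), (3, 4, 7, p, v, 31), (3, 4, 7, p, w, 9), (3, 4, 7, p, y, 6), (3, 4, 7, s, d, 16), (3, 4, 7, s, d, 28), (3, 4, 7, s, v, 31), (3, 4, 7, s, w, 9), (3, 4, 7, s, y, 6)}
π_{F} gives {16, 28, 31, 6, 7, 9} (58 duplicate(s) eliminated).
Apply σ_{F ≥ 7}; surviving tuples: {16, 28, 31, 7, 9}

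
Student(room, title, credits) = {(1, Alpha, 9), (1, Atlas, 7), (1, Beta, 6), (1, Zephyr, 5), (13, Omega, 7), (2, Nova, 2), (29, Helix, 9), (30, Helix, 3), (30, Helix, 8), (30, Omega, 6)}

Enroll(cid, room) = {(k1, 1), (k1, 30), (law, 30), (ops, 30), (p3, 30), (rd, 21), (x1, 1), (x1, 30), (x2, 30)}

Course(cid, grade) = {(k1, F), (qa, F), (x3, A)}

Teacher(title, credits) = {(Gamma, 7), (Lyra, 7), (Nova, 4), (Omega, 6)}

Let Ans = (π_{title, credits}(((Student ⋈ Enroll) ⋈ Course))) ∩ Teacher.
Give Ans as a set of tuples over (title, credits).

Student ⋈ Enroll (natural join on room): {(1, Alpha, 9, k1), (1, Alpha, 9, x1), (1, Atlas, 7, k1), (1, Atlas, 7, x1), (1, Beta, 6, k1), (1, Beta, 6, x1), (1, Zephyr, 5, k1), (1, Zephyr, 5, x1), (30, Helix, 3, k1), (30, Helix, 3, law), (30, Helix, 3, ops), (30, Helix, 3, p3), (30, Helix, 3, x1), (30, Helix, 3, x2), (30, Helix, 8, k1), (30, Helix, 8, law), (30, Helix, 8, ops), (30, Helix, 8, p3), (30, Helix, 8, x1), (30, Helix, 8, x2), (30, Omega, 6, k1), (30, Omega, 6, law), (30, Omega, 6, ops), (30, Omega, 6, p3), (30, Omega, 6, x1), (30, Omega, 6, x2)}
(Student ⋈ Enroll) ⋈ Course (natural join on cid): {(1, Alpha, 9, k1, F), (1, Atlas, 7, k1, F), (1, Beta, 6, k1, F), (1, Zephyr, 5, k1, F), (30, Helix, 3, k1, F), (30, Helix, 8, k1, F), (30, Omega, 6, k1, F)}
Keep only column(s) title, credits: {(Alpha, 9), (Atlas, 7), (Beta, 6), (Helix, 3), (Helix, 8), (Omega, 6), (Zephyr, 5)}
Taking the intersection: {(Omega, 6)}

{(Omega, 6)}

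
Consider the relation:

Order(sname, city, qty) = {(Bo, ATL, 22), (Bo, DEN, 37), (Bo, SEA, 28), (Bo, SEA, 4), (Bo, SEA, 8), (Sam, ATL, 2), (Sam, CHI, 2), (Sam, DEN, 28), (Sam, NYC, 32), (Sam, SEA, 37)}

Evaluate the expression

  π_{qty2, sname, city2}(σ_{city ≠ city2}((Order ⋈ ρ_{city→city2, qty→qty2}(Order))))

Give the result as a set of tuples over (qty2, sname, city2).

{(2, Sam, ATL), (2, Sam, CHI), (22, Bo, ATL), (28, Bo, SEA), (28, Sam, DEN), (32, Sam, NYC), (37, Bo, DEN), (37, Sam, SEA), (4, Bo, SEA), (8, Bo, SEA)}

ρ[city→city2, qty→qty2]: schema becomes (sname, city2, qty2); tuples unchanged.
Order ⋈ ρ_{city→city2, qty→qty2}(Order) (natural join on sname): {(Bo, ATL, 22, ATL, 22), (Bo, ATL, 22, DEN, 37), (Bo, ATL, 22, SEA, 28), (Bo, ATL, 22, SEA, 4), (Bo, ATL, 22, SEA, 8), (Bo, DEN, 37, ATL, 22), (Bo, DEN, 37, DEN, 37), (Bo, DEN, 37, SEA, 28), (Bo, DEN, 37, SEA, 4), (Bo, DEN, 37, SEA, 8), (Bo, SEA, 28, ATL, 22), (Bo, SEA, 28, DEN, 37), (Bo, SEA, 28, SEA, 28), (Bo, SEA, 28, SEA, 4), (Bo, SEA, 28, SEA, 8), (Bo, SEA, 4, ATL, 22), (Bo, SEA, 4, DEN, 37), (Bo, SEA, 4, SEA, 28), (Bo, SEA, 4, SEA, 4), (Bo, SEA, 4, SEA, 8), (Bo, SEA, 8, ATL, 22), (Bo, SEA, 8, DEN, 37), (Bo, SEA, 8, SEA, 28), (Bo, SEA, 8, SEA, 4), (Bo, SEA, 8, SEA, 8), (Sam, ATL, 2, ATL, 2), (Sam, ATL, 2, CHI, 2), (Sam, ATL, 2, DEN, 28), (Sam, ATL, 2, NYC, 32), (Sam, ATL, 2, SEA, 37), (Sam, CHI, 2, ATL, 2), (Sam, CHI, 2, CHI, 2), (Sam, CHI, 2, DEN, 28), (Sam, CHI, 2, NYC, 32), (Sam, CHI, 2, SEA, 37), (Sam, DEN, 28, ATL, 2), (Sam, DEN, 28, CHI, 2), (Sam, DEN, 28, DEN, 28), (Sam, DEN, 28, NYC, 32), (Sam, DEN, 28, SEA, 37), (Sam, NYC, 32, ATL, 2), (Sam, NYC, 32, CHI, 2), (Sam, NYC, 32, DEN, 28), (Sam, NYC, 32, NYC, 32), (Sam, NYC, 32, SEA, 37), (Sam, SEA, 37, ATL, 2), (Sam, SEA, 37, CHI, 2), (Sam, SEA, 37, DEN, 28), (Sam, SEA, 37, NYC, 32), (Sam, SEA, 37, SEA, 37)}
Selection city ≠ city2: {(Bo, ATL, 22, DEN, 37), (Bo, ATL, 22, SEA, 28), (Bo, ATL, 22, SEA, 4), (Bo, ATL, 22, SEA, 8), (Bo, DEN, 37, ATL, 22), (Bo, DEN, 37, SEA, 28), (Bo, DEN, 37, SEA, 4), (Bo, DEN, 37, SEA, 8), (Bo, SEA, 28, ATL, 22), (Bo, SEA, 28, DEN, 37), (Bo, SEA, 4, ATL, 22), (Bo, SEA, 4, DEN, 37), (Bo, SEA, 8, ATL, 22), (Bo, SEA, 8, DEN, 37), (Sam, ATL, 2, CHI, 2), (Sam, ATL, 2, DEN, 28), (Sam, ATL, 2, NYC, 32), (Sam, ATL, 2, SEA, 37), (Sam, CHI, 2, ATL, 2), (Sam, CHI, 2, DEN, 28), (Sam, CHI, 2, NYC, 32), (Sam, CHI, 2, SEA, 37), (Sam, DEN, 28, ATL, 2), (Sam, DEN, 28, CHI, 2), (Sam, DEN, 28, NYC, 32), (Sam, DEN, 28, SEA, 37), (Sam, NYC, 32, ATL, 2), (Sam, NYC, 32, CHI, 2), (Sam, NYC, 32, DEN, 28), (Sam, NYC, 32, SEA, 37), (Sam, SEA, 37, ATL, 2), (Sam, SEA, 37, CHI, 2), (Sam, SEA, 37, DEN, 28), (Sam, SEA, 37, NYC, 32)}
π[qty2, sname, city2]: project onto (qty2, sname, city2) (24 duplicate(s) eliminated) → {(2, Sam, ATL), (2, Sam, CHI), (22, Bo, ATL), (28, Bo, SEA), (28, Sam, DEN), (32, Sam, NYC), (37, Bo, DEN), (37, Sam, SEA), (4, Bo, SEA), (8, Bo, SEA)}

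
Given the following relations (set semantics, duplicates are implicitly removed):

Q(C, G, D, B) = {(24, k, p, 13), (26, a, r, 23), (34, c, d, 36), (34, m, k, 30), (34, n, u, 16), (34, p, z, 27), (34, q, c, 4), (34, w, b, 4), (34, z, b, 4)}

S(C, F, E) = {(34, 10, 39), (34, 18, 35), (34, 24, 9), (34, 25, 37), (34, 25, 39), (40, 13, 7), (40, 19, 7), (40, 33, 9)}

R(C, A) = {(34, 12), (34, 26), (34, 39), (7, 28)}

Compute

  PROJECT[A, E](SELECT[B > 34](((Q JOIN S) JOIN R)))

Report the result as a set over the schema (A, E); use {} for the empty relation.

{(12, 35), (12, 37), (12, 39), (12, 9), (26, 35), (26, 37), (26, 39), (26, 9), (39, 35), (39, 37), (39, 39), (39, 9)}

Natural join on C: {(34, c, d, 36, 10, 39), (34, c, d, 36, 18, 35), (34, c, d, 36, 24, 9), (34, c, d, 36, 25, 37), (34, c, d, 36, 25, 39), (34, m, k, 30, 10, 39), (34, m, k, 30, 18, 35), (34, m, k, 30, 24, 9), (34, m, k, 30, 25, 37), (34, m, k, 30, 25, 39), (34, n, u, 16, 10, 39), (34, n, u, 16, 18, 35), (34, n, u, 16, 24, 9), (34, n, u, 16, 25, 37), (34, n, u, 16, 25, 39), (34, p, z, 27, 10, 39), (34, p, z, 27, 18, 35), (34, p, z, 27, 24, 9), (34, p, z, 27, 25, 37), (34, p, z, 27, 25, 39), (34, q, c, 4, 10, 39), (34, q, c, 4, 18, 35), (34, q, c, 4, 24, 9), (34, q, c, 4, 25, 37), (34, q, c, 4, 25, 39), (34, w, b, 4, 10, 39), (34, w, b, 4, 18, 35), (34, w, b, 4, 24, 9), (34, w, b, 4, 25, 37), (34, w, b, 4, 25, 39), (34, z, b, 4, 10, 39), (34, z, b, 4, 18, 35), (34, z, b, 4, 24, 9), (34, z, b, 4, 25, 37), (34, z, b, 4, 25, 39)}
Natural join on C: {(34, c, d, 36, 10, 39, 12), (34, c, d, 36, 10, 39, 26), (34, c, d, 36, 10, 39, 39), (34, c, d, 36, 18, 35, 12), (34, c, d, 36, 18, 35, 26), (34, c, d, 36, 18, 35, 39), (34, c, d, 36, 24, 9, 12), (34, c, d, 36, 24, 9, 26), (34, c, d, 36, 24, 9, 39), (34, c, d, 36, 25, 37, 12), (34, c, d, 36, 25, 37, 26), (34, c, d, 36, 25, 37, 39), (34, c, d, 36, 25, 39, 12), (34, c, d, 36, 25, 39, 26), (34, c, d, 36, 25, 39, 39), (34, m, k, 30, 10, 39, 12), (34, m, k, 30, 10, 39, 26), (34, m, k, 30, 10, 39, 39), (34, m, k, 30, 18, 35, 12), (34, m, k, 30, 18, 35, 26), (34, m, k, 30, 18, 35, 39), (34, m, k, 30, 24, 9, 12), (34, m, k, 30, 24, 9, 26), (34, m, k, 30, 24, 9, 39), (34, m, k, 30, 25, 37, 12), (34, m, k, 30, 25, 37, 26), (34, m, k, 30, 25, 37, 39), (34, m, k, 30, 25, 39, 12), (34, m, k, 30, 25, 39, 26), (34, m, k, 30, 25, 39, 39), (34, n, u, 16, 10, 39, 12), (34, n, u, 16, 10, 39, 26), (34, n, u, 16, 10, 39, 39), (34, n, u, 16, 18, 35, 12), (34, n, u, 16, 18, 35, 26), (34, n, u, 16, 18, 35, 39), (34, n, u, 16, 24, 9, 12), (34, n, u, 16, 24, 9, 26), (34, n, u, 16, 24, 9, 39), (34, n, u, 16, 25, 37, 12), (34, n, u, 16, 25, 37, 26), (34, n, u, 16, 25, 37, 39), (34, n, u, 16, 25, 39, 12), (34, n, u, 16, 25, 39, 26), (34, n, u, 16, 25, 39, 39), (34, p, z, 27, 10, 39, 12), (34, p, z, 27, 10, 39, 26), (34, p, z, 27, 10, 39, 39), (34, p, z, 27, 18, 35, 12), (34, p, z, 27, 18, 35, 26), (34, p, z, 27, 18, 35, 39), (34, p, z, 27, 24, 9, 12), (34, p, z, 27, 24, 9, 26), (34, p, z, 27, 24, 9, 39), (34, p, z, 27, 25, 37, 12), (34, p, z, 27, 25, 37, 26), (34, p, z, 27, 25, 37, 39), (34, p, z, 27, 25, 39, 12), (34, p, z, 27, 25, 39, 26), (34, p, z, 27, 25, 39, 39), (34, q, c, 4, 10, 39, 12), (34, q, c, 4, 10, 39, 26), (34, q, c, 4, 10, 39, 39), (34, q, c, 4, 18, 35, 12), (34, q, c, 4, 18, 35, 26), (34, q, c, 4, 18, 35, 39), (34, q, c, 4, 24, 9, 12), (34, q, c, 4, 24, 9, 26), (34, q, c, 4, 24, 9, 39), (34, q, c, 4, 25, 37, 12), (34, q, c, 4, 25, 37, 26), (34, q, c, 4, 25, 37, 39), (34, q, c, 4, 25, 39, 12), (34, q, c, 4, 25, 39, 26), (34, q, c, 4, 25, 39, 39), (34, w, b, 4, 10, 39, 12), (34, w, b, 4, 10, 39, 26), (34, w, b, 4, 10, 39, 39), (34, w, b, 4, 18, 35, 12), (34, w, b, 4, 18, 35, 26), (34, w, b, 4, 18, 35, 39), (34, w, b, 4, 24, 9, 12), (34, w, b, 4, 24, 9, 26), (34, w, b, 4, 24, 9, 39), (34, w, b, 4, 25, 37, 12), (34, w, b, 4, 25, 37, 26), (34, w, b, 4, 25, 37, 39), (34, w, b, 4, 25, 39, 12), (34, w, b, 4, 25, 39, 26), (34, w, b, 4, 25, 39, 39), (34, z, b, 4, 10, 39, 12), (34, z, b, 4, 10, 39, 26), (34, z, b, 4, 10, 39, 39), (34, z, b, 4, 18, 35, 12), (34, z, b, 4, 18, 35, 26), (34, z, b, 4, 18, 35, 39), (34, z, b, 4, 24, 9, 12), (34, z, b, 4, 24, 9, 26), (34, z, b, 4, 24, 9, 39), (34, z, b, 4, 25, 37, 12), (34, z, b, 4, 25, 37, 26), (34, z, b, 4, 25, 37, 39), (34, z, b, 4, 25, 39, 12), (34, z, b, 4, 25, 39, 26), (34, z, b, 4, 25, 39, 39)}
Filtering on B > 34 leaves {(34, c, d, 36, 10, 39, 12), (34, c, d, 36, 10, 39, 26), (34, c, d, 36, 10, 39, 39), (34, c, d, 36, 18, 35, 12), (34, c, d, 36, 18, 35, 26), (34, c, d, 36, 18, 35, 39), (34, c, d, 36, 24, 9, 12), (34, c, d, 36, 24, 9, 26), (34, c, d, 36, 24, 9, 39), (34, c, d, 36, 25, 37, 12), (34, c, d, 36, 25, 37, 26), (34, c, d, 36, 25, 37, 39), (34, c, d, 36, 25, 39, 12), (34, c, d, 36, 25, 39, 26), (34, c, d, 36, 25, 39, 39)}.
Keep only column(s) A, E (3 duplicate(s) eliminated): {(12, 35), (12, 37), (12, 39), (12, 9), (26, 35), (26, 37), (26, 39), (26, 9), (39, 35), (39, 37), (39, 39), (39, 9)}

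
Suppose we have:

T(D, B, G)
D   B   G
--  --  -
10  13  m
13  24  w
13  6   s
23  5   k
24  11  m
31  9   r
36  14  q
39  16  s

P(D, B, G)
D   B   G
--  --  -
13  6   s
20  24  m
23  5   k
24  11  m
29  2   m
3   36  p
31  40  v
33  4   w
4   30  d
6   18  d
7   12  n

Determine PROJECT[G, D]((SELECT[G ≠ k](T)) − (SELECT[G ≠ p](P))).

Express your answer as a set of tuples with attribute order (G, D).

Apply σ_{G ≠ k}; surviving tuples: {(10, 13, m), (13, 24, w), (13, 6, s), (24, 11, m), (31, 9, r), (36, 14, q), (39, 16, s)}
Apply σ_{G ≠ p}; surviving tuples: {(13, 6, s), (20, 24, m), (23, 5, k), (24, 11, m), (29, 2, m), (31, 40, v), (33, 4, w), (4, 30, d), (6, 18, d), (7, 12, n)}
Taking the difference: {(10, 13, m), (13, 24, w), (31, 9, r), (36, 14, q), (39, 16, s)}
Keep only column(s) G, D: {(m, 10), (q, 36), (r, 31), (s, 39), (w, 13)}

{(m, 10), (q, 36), (r, 31), (s, 39), (w, 13)}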